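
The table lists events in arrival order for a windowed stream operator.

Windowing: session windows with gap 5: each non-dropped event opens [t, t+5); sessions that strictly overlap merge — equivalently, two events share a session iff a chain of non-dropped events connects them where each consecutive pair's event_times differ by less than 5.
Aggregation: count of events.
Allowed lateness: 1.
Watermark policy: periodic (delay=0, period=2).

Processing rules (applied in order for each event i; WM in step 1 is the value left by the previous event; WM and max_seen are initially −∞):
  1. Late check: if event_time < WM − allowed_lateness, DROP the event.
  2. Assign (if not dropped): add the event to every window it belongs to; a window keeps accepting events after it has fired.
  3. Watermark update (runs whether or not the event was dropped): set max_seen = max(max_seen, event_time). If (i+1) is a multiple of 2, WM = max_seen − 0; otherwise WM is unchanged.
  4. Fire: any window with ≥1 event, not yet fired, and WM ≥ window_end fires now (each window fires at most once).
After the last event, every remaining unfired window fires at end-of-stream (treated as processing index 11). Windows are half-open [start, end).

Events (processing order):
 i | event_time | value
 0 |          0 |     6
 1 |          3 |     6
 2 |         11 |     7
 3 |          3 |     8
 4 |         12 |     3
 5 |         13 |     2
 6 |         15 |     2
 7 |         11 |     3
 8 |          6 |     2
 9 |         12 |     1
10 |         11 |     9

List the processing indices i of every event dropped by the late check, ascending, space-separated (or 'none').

7 8 9 10

i=0 t=0 v=6: → [0,5); WM=−∞
i=1 t=3 v=6: → [0,8); WM=3
i=2 t=11 v=7: → [11,16); WM=3
i=3 t=3 v=8: → [0,8); WM=11
i=4 t=12 v=3: → [11,17); WM=11
i=5 t=13 v=2: → [11,18); WM=13
i=6 t=15 v=2: → [11,20); WM=13
i=7 t=11 v=3: DROP (t<13-1); WM=15
i=8 t=6 v=2: DROP (t<15-1); WM=15
i=9 t=12 v=1: DROP (t<15-1); WM=15
i=10 t=11 v=9: DROP (t<15-1); WM=15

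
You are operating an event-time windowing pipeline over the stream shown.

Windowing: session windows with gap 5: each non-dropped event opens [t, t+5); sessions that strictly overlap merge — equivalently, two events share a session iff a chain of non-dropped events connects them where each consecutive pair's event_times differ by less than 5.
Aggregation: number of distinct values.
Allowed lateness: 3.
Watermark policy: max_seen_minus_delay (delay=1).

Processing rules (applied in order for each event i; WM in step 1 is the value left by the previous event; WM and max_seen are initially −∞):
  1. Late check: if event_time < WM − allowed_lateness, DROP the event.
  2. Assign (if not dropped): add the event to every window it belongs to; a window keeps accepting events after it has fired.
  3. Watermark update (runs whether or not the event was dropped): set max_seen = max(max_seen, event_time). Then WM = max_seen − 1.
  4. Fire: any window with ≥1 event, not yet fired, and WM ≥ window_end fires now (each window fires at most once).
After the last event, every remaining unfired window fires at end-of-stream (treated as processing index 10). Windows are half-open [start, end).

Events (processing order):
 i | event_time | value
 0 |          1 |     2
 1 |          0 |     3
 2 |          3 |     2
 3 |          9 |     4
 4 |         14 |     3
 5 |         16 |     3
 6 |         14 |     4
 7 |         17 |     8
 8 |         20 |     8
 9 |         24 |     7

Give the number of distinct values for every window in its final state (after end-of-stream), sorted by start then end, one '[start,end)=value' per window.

[0,8)=2 [9,14)=1 [14,29)=4

i=0 t=1 v=2: → [1,6); WM=0
i=1 t=0 v=3: → [0,6); WM=0
i=2 t=3 v=2: → [0,8); WM=2
i=3 t=9 v=4: → [9,14); WM=8
i=4 t=14 v=3: → [14,19); WM=13
i=5 t=16 v=3: → [14,21); WM=15
i=6 t=14 v=4: → [14,21); WM=15
i=7 t=17 v=8: → [14,22); WM=16
i=8 t=20 v=8: → [14,25); WM=19
i=9 t=24 v=7: → [14,29); WM=23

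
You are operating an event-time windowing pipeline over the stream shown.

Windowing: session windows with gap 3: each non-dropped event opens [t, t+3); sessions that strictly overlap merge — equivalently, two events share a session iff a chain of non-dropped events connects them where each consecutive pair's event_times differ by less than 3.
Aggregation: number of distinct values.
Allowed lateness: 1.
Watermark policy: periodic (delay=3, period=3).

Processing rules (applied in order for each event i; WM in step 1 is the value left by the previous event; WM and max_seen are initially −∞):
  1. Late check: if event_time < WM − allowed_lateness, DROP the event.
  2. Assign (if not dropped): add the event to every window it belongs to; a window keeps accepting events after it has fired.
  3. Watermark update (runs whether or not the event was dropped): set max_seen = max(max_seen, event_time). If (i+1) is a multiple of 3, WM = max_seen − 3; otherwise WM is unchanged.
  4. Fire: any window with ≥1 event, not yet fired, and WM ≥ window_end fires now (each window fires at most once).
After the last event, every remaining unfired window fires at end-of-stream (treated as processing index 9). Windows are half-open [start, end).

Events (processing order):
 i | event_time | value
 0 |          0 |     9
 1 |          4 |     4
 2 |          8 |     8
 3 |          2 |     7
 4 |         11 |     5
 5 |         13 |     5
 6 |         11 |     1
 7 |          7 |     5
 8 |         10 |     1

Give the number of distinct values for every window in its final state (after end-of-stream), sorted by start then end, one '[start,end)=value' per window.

i=0 t=0 v=9: → [0,3); WM=−∞
i=1 t=4 v=4: → [4,7); WM=−∞
i=2 t=8 v=8: → [8,11); WM=5
i=3 t=2 v=7: DROP (t<5-1); WM=5
i=4 t=11 v=5: → [11,14); WM=5
i=5 t=13 v=5: → [11,16); WM=10
i=6 t=11 v=1: → [11,16); WM=10
i=7 t=7 v=5: DROP (t<10-1); WM=10
i=8 t=10 v=1: → [8,16); WM=10

[0,3)=1 [4,7)=1 [8,16)=3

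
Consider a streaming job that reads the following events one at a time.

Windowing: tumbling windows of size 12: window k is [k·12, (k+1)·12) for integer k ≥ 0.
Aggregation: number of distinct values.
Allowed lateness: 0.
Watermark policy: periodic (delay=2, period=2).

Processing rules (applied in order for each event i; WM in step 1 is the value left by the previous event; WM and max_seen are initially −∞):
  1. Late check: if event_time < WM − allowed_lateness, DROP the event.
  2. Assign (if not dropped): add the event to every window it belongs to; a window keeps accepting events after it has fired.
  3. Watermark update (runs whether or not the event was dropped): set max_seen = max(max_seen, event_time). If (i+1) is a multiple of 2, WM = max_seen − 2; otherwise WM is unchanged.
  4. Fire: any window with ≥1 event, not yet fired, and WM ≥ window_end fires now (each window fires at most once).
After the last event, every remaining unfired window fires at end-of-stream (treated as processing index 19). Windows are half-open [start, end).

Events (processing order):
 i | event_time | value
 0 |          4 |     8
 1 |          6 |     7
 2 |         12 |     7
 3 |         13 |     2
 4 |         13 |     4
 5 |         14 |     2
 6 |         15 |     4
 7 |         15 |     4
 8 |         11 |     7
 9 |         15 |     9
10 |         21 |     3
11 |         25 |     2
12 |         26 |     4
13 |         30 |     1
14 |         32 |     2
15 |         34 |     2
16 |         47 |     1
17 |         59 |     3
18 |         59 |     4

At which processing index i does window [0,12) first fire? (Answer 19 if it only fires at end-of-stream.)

i=0 t=4 v=8: → [0,12); WM=−∞
i=1 t=6 v=7: → [0,12); WM=4
i=2 t=12 v=7: → [12,24); WM=4
i=3 t=13 v=2: → [12,24); WM=11
i=4 t=13 v=4: → [12,24); WM=11
i=5 t=14 v=2: → [12,24); WM=12; [0,12) fires=2
i=6 t=15 v=4: → [12,24); WM=12
i=7 t=15 v=4: → [12,24); WM=13
i=8 t=11 v=7: DROP (t<13-0); WM=13
i=9 t=15 v=9: → [12,24); WM=13
i=10 t=21 v=3: → [12,24); WM=13
i=11 t=25 v=2: → [24,36); WM=23
i=12 t=26 v=4: → [24,36); WM=23
i=13 t=30 v=1: → [24,36); WM=28; [12,24) fires=5
i=14 t=32 v=2: → [24,36); WM=28
i=15 t=34 v=2: → [24,36); WM=32
i=16 t=47 v=1: → [36,48); WM=32
i=17 t=59 v=3: → [48,60); WM=57; [24,36) fires=3 [36,48) fires=1
i=18 t=59 v=4: → [48,60); WM=57

5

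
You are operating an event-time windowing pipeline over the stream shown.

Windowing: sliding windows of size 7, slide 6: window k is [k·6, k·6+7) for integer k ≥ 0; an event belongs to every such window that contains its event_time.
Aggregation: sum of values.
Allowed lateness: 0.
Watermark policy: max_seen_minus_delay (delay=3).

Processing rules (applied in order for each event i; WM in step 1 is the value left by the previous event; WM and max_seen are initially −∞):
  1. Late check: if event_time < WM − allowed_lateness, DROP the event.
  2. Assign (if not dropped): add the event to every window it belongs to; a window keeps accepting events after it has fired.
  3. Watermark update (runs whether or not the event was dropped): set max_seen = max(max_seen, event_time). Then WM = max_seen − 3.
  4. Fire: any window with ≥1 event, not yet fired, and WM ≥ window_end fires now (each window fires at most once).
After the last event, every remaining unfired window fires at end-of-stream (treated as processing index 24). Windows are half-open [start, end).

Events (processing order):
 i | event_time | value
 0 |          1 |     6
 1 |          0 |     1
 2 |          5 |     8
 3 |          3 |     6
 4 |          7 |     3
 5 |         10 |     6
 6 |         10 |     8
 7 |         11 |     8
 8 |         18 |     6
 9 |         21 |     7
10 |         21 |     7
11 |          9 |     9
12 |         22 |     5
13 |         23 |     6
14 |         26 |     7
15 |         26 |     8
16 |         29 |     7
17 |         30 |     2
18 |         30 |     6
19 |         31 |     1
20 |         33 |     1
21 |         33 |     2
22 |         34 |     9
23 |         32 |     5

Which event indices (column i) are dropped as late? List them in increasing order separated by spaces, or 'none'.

11

i=0 t=1 v=6: → [0,7); WM=-2
i=1 t=0 v=1: → [0,7); WM=-2
i=2 t=5 v=8: → [0,7); WM=2
i=3 t=3 v=6: → [0,7); WM=2
i=4 t=7 v=3: → [6,13); WM=4
i=5 t=10 v=6: → [6,13); WM=7; [0,7) fires=21
i=6 t=10 v=8: → [6,13); WM=7
i=7 t=11 v=8: → [6,13); WM=8
i=8 t=18 v=6: → [18,25),[12,19); WM=15; [6,13) fires=25
i=9 t=21 v=7: → [18,25); WM=18
i=10 t=21 v=7: → [18,25); WM=18
i=11 t=9 v=9: DROP (t<18-0); WM=18
i=12 t=22 v=5: → [18,25); WM=19; [12,19) fires=6
i=13 t=23 v=6: → [18,25); WM=20
i=14 t=26 v=7: → [24,31); WM=23
i=15 t=26 v=8: → [24,31); WM=23
i=16 t=29 v=7: → [24,31); WM=26; [18,25) fires=31
i=17 t=30 v=2: → [30,37),[24,31); WM=27
i=18 t=30 v=6: → [30,37),[24,31); WM=27
i=19 t=31 v=1: → [30,37); WM=28
i=20 t=33 v=1: → [30,37); WM=30
i=21 t=33 v=2: → [30,37); WM=30
i=22 t=34 v=9: → [30,37); WM=31; [24,31) fires=30
i=23 t=32 v=5: → [30,37); WM=31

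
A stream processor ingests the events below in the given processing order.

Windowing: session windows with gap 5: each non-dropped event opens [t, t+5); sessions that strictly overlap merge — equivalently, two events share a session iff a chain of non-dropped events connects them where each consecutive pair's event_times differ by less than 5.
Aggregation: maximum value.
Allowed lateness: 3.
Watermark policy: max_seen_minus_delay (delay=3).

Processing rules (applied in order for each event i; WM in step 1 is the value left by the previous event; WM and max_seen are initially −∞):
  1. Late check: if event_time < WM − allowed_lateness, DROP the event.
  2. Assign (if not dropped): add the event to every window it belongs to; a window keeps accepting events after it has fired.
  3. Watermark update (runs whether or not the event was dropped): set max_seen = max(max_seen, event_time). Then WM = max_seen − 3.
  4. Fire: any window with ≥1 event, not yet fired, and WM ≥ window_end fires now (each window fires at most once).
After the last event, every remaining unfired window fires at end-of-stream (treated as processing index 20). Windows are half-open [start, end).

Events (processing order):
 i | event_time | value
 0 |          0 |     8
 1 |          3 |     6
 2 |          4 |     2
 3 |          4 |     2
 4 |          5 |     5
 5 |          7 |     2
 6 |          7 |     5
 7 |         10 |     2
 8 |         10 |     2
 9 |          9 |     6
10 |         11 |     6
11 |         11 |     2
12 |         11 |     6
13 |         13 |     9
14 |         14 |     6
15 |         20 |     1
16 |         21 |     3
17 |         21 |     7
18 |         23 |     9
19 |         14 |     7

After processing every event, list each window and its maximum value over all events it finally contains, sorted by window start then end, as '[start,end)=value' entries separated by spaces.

i=0 t=0 v=8: → [0,5); WM=-3
i=1 t=3 v=6: → [0,8); WM=0
i=2 t=4 v=2: → [0,9); WM=1
i=3 t=4 v=2: → [0,9); WM=1
i=4 t=5 v=5: → [0,10); WM=2
i=5 t=7 v=2: → [0,12); WM=4
i=6 t=7 v=5: → [0,12); WM=4
i=7 t=10 v=2: → [0,15); WM=7
i=8 t=10 v=2: → [0,15); WM=7
i=9 t=9 v=6: → [0,15); WM=7
i=10 t=11 v=6: → [0,16); WM=8
i=11 t=11 v=2: → [0,16); WM=8
i=12 t=11 v=6: → [0,16); WM=8
i=13 t=13 v=9: → [0,18); WM=10
i=14 t=14 v=6: → [0,19); WM=11
i=15 t=20 v=1: → [20,25); WM=17
i=16 t=21 v=3: → [20,26); WM=18
i=17 t=21 v=7: → [20,26); WM=18
i=18 t=23 v=9: → [20,28); WM=20
i=19 t=14 v=7: DROP (t<20-3); WM=20

[0,19)=9 [20,28)=9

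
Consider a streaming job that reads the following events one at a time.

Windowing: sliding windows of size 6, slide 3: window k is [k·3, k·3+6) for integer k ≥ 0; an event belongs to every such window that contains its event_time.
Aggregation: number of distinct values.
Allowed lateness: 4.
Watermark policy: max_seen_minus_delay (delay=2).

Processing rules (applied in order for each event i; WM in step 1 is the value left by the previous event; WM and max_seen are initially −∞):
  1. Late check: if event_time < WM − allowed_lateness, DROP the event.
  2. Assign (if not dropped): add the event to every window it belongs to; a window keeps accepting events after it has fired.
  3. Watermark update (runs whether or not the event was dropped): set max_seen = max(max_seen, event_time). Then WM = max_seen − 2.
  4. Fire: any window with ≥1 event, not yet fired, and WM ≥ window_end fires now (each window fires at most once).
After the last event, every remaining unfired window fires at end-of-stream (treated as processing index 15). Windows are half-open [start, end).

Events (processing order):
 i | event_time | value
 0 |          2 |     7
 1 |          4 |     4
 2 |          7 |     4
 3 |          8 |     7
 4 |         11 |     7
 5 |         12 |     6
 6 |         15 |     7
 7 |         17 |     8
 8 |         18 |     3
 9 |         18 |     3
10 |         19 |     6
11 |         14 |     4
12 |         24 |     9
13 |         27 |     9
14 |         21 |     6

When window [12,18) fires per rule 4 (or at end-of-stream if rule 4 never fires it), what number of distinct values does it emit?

4

i=0 t=2 v=7: → [0,6); WM=0
i=1 t=4 v=4: → [3,9),[0,6); WM=2
i=2 t=7 v=4: → [6,12),[3,9); WM=5
i=3 t=8 v=7: → [6,12),[3,9); WM=6; [0,6) fires=2
i=4 t=11 v=7: → [9,15),[6,12); WM=9; [3,9) fires=2
i=5 t=12 v=6: → [12,18),[9,15); WM=10
i=6 t=15 v=7: → [15,21),[12,18); WM=13; [6,12) fires=2
i=7 t=17 v=8: → [15,21),[12,18); WM=15; [9,15) fires=2
i=8 t=18 v=3: → [18,24),[15,21); WM=16
i=9 t=18 v=3: → [18,24),[15,21); WM=16
i=10 t=19 v=6: → [18,24),[15,21); WM=17
i=11 t=14 v=4: → [12,18),[9,15); WM=17
i=12 t=24 v=9: → [24,30),[21,27); WM=22; [12,18) fires=4 [15,21) fires=4
i=13 t=27 v=9: → [27,33),[24,30); WM=25; [18,24) fires=2
i=14 t=21 v=6: → [21,27),[18,24); WM=25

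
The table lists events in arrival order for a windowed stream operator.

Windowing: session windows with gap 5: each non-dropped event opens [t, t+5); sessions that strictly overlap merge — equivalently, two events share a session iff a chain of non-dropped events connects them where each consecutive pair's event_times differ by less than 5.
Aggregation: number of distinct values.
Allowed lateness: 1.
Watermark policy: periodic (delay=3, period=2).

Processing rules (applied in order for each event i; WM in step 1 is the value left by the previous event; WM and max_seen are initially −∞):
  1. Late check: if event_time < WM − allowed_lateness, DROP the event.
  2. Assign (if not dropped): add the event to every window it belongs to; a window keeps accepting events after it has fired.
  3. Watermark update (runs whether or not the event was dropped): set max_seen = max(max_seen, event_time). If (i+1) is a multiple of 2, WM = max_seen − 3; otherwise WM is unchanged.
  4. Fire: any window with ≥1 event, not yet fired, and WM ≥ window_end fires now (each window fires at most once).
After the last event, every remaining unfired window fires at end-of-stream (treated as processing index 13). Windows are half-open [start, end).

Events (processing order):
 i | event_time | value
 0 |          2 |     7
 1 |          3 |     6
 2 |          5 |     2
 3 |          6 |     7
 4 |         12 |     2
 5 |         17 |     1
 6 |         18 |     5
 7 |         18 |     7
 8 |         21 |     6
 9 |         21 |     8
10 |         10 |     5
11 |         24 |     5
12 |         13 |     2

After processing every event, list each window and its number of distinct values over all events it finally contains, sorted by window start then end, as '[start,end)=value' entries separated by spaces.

i=0 t=2 v=7: → [2,7); WM=−∞
i=1 t=3 v=6: → [2,8); WM=0
i=2 t=5 v=2: → [2,10); WM=0
i=3 t=6 v=7: → [2,11); WM=3
i=4 t=12 v=2: → [12,17); WM=3
i=5 t=17 v=1: → [17,22); WM=14
i=6 t=18 v=5: → [17,23); WM=14
i=7 t=18 v=7: → [17,23); WM=15
i=8 t=21 v=6: → [17,26); WM=15
i=9 t=21 v=8: → [17,26); WM=18
i=10 t=10 v=5: DROP (t<18-1); WM=18
i=11 t=24 v=5: → [17,29); WM=21
i=12 t=13 v=2: DROP (t<21-1); WM=21

[2,11)=3 [12,17)=1 [17,29)=5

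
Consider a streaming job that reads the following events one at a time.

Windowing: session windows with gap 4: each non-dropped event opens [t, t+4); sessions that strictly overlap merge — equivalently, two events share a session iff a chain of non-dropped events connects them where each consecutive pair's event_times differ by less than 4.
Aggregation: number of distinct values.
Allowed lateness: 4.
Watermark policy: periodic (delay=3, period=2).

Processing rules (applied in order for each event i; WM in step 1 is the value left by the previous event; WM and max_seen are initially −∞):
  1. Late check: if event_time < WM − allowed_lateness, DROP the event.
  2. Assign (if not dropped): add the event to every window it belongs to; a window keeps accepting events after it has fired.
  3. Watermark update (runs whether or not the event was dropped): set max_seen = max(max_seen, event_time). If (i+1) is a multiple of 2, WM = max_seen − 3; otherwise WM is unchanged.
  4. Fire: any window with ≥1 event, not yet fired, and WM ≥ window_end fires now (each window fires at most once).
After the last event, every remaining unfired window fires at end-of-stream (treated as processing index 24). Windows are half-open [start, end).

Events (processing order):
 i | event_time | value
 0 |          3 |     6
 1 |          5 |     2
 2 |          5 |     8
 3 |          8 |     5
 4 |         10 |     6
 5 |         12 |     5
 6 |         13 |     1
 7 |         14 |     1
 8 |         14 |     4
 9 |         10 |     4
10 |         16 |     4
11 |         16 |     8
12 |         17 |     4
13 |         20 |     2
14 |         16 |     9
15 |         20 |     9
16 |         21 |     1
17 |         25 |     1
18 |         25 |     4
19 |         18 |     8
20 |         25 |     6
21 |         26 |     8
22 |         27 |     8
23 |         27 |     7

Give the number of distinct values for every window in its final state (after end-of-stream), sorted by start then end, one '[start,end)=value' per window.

[3,25)=7 [25,31)=5

i=0 t=3 v=6: → [3,7); WM=−∞
i=1 t=5 v=2: → [3,9); WM=2
i=2 t=5 v=8: → [3,9); WM=2
i=3 t=8 v=5: → [3,12); WM=5
i=4 t=10 v=6: → [3,14); WM=5
i=5 t=12 v=5: → [3,16); WM=9
i=6 t=13 v=1: → [3,17); WM=9
i=7 t=14 v=1: → [3,18); WM=11
i=8 t=14 v=4: → [3,18); WM=11
i=9 t=10 v=4: → [3,18); WM=11
i=10 t=16 v=4: → [3,20); WM=11
i=11 t=16 v=8: → [3,20); WM=13
i=12 t=17 v=4: → [3,21); WM=13
i=13 t=20 v=2: → [3,24); WM=17
i=14 t=16 v=9: → [3,24); WM=17
i=15 t=20 v=9: → [3,24); WM=17
i=16 t=21 v=1: → [3,25); WM=17
i=17 t=25 v=1: → [25,29); WM=22
i=18 t=25 v=4: → [25,29); WM=22
i=19 t=18 v=8: → [3,25); WM=22
i=20 t=25 v=6: → [25,29); WM=22
i=21 t=26 v=8: → [25,30); WM=23
i=22 t=27 v=8: → [25,31); WM=23
i=23 t=27 v=7: → [25,31); WM=24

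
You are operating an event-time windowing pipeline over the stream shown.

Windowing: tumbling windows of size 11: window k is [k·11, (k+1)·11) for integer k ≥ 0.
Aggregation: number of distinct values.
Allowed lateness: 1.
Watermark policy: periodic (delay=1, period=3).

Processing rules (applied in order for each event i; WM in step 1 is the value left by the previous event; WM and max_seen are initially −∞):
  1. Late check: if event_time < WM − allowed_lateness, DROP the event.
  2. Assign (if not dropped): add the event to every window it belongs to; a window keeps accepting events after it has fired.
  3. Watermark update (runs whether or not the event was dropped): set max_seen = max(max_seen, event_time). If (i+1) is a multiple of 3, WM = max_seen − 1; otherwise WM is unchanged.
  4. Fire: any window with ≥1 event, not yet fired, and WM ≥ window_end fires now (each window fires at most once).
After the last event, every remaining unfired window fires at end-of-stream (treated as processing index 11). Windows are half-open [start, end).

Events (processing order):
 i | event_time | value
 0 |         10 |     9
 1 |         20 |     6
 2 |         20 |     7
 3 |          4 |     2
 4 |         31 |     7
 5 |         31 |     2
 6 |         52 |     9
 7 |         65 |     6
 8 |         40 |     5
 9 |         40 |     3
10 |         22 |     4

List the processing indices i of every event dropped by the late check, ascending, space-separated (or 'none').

i=0 t=10 v=9: → [0,11); WM=−∞
i=1 t=20 v=6: → [11,22); WM=−∞
i=2 t=20 v=7: → [11,22); WM=19; [0,11) fires=1
i=3 t=4 v=2: DROP (t<19-1); WM=19
i=4 t=31 v=7: → [22,33); WM=19
i=5 t=31 v=2: → [22,33); WM=30; [11,22) fires=2
i=6 t=52 v=9: → [44,55); WM=30
i=7 t=65 v=6: → [55,66); WM=30
i=8 t=40 v=5: → [33,44); WM=64; [22,33) fires=2 [33,44) fires=1 [44,55) fires=1
i=9 t=40 v=3: DROP (t<64-1); WM=64
i=10 t=22 v=4: DROP (t<64-1); WM=64

3 9 10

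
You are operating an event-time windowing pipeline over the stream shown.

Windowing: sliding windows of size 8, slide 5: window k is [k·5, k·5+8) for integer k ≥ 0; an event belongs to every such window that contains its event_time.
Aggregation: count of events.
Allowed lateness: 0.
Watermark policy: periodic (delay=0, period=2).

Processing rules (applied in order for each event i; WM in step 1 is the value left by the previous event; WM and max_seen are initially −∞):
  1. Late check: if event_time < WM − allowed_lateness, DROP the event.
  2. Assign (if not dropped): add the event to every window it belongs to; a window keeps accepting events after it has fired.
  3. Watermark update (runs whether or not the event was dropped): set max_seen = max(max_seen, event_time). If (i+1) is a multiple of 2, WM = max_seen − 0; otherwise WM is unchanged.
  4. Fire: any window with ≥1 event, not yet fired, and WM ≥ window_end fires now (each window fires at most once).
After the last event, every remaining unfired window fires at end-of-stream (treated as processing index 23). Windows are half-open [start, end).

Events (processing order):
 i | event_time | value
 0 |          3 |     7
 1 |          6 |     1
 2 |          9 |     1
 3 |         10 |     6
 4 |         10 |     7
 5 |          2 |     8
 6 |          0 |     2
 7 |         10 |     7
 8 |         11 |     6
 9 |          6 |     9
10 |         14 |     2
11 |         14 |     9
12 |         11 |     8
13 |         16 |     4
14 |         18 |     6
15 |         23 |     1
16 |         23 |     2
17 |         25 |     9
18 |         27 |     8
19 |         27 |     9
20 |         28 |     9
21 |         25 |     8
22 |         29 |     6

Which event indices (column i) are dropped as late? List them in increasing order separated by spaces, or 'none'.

5 6 9 12 21

i=0 t=3 v=7: → [0,8); WM=−∞
i=1 t=6 v=1: → [5,13),[0,8); WM=6
i=2 t=9 v=1: → [5,13); WM=6
i=3 t=10 v=6: → [10,18),[5,13); WM=10; [0,8) fires=2
i=4 t=10 v=7: → [10,18),[5,13); WM=10
i=5 t=2 v=8: DROP (t<10-0); WM=10
i=6 t=0 v=2: DROP (t<10-0); WM=10
i=7 t=10 v=7: → [10,18),[5,13); WM=10
i=8 t=11 v=6: → [10,18),[5,13); WM=10
i=9 t=6 v=9: DROP (t<10-0); WM=11
i=10 t=14 v=2: → [10,18); WM=11
i=11 t=14 v=9: → [10,18); WM=14; [5,13) fires=6
i=12 t=11 v=8: DROP (t<14-0); WM=14
i=13 t=16 v=4: → [15,23),[10,18); WM=16
i=14 t=18 v=6: → [15,23); WM=16
i=15 t=23 v=1: → [20,28); WM=23; [10,18) fires=7 [15,23) fires=2
i=16 t=23 v=2: → [20,28); WM=23
i=17 t=25 v=9: → [25,33),[20,28); WM=25
i=18 t=27 v=8: → [25,33),[20,28); WM=25
i=19 t=27 v=9: → [25,33),[20,28); WM=27
i=20 t=28 v=9: → [25,33); WM=27
i=21 t=25 v=8: DROP (t<27-0); WM=28; [20,28) fires=5
i=22 t=29 v=6: → [25,33); WM=28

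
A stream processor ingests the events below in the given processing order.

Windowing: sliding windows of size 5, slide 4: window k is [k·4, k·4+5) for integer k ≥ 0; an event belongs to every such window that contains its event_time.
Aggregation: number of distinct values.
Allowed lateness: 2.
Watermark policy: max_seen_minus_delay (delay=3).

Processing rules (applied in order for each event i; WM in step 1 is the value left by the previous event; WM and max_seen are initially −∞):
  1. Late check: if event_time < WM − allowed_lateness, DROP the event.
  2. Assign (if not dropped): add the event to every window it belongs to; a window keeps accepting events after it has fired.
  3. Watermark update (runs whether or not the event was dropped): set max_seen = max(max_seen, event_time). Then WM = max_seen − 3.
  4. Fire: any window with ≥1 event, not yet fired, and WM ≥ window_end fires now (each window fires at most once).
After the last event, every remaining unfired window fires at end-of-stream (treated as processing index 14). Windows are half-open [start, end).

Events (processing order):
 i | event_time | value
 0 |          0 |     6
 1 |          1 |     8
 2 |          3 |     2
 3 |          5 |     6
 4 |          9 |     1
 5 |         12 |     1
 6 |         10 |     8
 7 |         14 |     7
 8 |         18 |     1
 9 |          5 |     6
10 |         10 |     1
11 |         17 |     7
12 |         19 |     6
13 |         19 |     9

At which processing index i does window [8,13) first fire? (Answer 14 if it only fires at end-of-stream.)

i=0 t=0 v=6: → [0,5); WM=-3
i=1 t=1 v=8: → [0,5); WM=-2
i=2 t=3 v=2: → [0,5); WM=0
i=3 t=5 v=6: → [4,9); WM=2
i=4 t=9 v=1: → [8,13); WM=6; [0,5) fires=3
i=5 t=12 v=1: → [12,17),[8,13); WM=9; [4,9) fires=1
i=6 t=10 v=8: → [8,13); WM=9
i=7 t=14 v=7: → [12,17); WM=11
i=8 t=18 v=1: → [16,21); WM=15; [8,13) fires=2
i=9 t=5 v=6: DROP (t<15-2); WM=15
i=10 t=10 v=1: DROP (t<15-2); WM=15
i=11 t=17 v=7: → [16,21); WM=15
i=12 t=19 v=6: → [16,21); WM=16
i=13 t=19 v=9: → [16,21); WM=16

8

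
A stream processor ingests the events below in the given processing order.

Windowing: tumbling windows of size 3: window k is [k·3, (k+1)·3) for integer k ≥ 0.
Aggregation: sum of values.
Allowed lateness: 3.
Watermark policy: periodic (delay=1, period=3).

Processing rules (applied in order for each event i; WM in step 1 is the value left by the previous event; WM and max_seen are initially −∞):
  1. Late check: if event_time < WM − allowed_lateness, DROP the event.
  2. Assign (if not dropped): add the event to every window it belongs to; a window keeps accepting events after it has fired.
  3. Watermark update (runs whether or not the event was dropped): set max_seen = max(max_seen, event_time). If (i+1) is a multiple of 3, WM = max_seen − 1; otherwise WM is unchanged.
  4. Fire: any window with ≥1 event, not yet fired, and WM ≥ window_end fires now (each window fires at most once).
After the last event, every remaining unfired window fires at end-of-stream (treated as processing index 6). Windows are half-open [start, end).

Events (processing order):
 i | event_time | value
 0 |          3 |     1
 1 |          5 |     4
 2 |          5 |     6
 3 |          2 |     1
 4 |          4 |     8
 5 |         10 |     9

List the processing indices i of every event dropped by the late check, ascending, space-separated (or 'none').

i=0 t=3 v=1: → [3,6); WM=−∞
i=1 t=5 v=4: → [3,6); WM=−∞
i=2 t=5 v=6: → [3,6); WM=4
i=3 t=2 v=1: → [0,3); WM=4; [0,3) fires=1
i=4 t=4 v=8: → [3,6); WM=4
i=5 t=10 v=9: → [9,12); WM=9; [3,6) fires=19

none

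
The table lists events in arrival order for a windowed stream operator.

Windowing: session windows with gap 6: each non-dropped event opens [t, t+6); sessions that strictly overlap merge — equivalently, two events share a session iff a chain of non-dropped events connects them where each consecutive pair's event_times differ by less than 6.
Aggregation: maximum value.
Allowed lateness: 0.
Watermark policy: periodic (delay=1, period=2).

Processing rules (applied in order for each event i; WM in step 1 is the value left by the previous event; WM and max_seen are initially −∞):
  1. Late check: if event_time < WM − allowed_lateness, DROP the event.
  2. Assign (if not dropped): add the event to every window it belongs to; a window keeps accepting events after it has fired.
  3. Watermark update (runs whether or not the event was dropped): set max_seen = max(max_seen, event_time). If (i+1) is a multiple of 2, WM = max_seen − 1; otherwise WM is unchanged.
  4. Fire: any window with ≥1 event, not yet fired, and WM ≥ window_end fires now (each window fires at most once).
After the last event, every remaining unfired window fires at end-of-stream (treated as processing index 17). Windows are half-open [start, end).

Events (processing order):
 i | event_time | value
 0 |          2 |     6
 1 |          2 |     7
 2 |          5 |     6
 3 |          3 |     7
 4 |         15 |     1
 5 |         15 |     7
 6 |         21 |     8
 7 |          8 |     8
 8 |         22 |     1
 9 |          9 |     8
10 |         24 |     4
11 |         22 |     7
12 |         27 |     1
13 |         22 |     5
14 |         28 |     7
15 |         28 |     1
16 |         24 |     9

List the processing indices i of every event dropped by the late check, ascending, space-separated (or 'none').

i=0 t=2 v=6: → [2,8); WM=−∞
i=1 t=2 v=7: → [2,8); WM=1
i=2 t=5 v=6: → [2,11); WM=1
i=3 t=3 v=7: → [2,11); WM=4
i=4 t=15 v=1: → [15,21); WM=4
i=5 t=15 v=7: → [15,21); WM=14
i=6 t=21 v=8: → [21,27); WM=14
i=7 t=8 v=8: DROP (t<14-0); WM=20
i=8 t=22 v=1: → [21,28); WM=20
i=9 t=9 v=8: DROP (t<20-0); WM=21
i=10 t=24 v=4: → [21,30); WM=21
i=11 t=22 v=7: → [21,30); WM=23
i=12 t=27 v=1: → [21,33); WM=23
i=13 t=22 v=5: DROP (t<23-0); WM=26
i=14 t=28 v=7: → [21,34); WM=26
i=15 t=28 v=1: → [21,34); WM=27
i=16 t=24 v=9: DROP (t<27-0); WM=27

7 9 13 16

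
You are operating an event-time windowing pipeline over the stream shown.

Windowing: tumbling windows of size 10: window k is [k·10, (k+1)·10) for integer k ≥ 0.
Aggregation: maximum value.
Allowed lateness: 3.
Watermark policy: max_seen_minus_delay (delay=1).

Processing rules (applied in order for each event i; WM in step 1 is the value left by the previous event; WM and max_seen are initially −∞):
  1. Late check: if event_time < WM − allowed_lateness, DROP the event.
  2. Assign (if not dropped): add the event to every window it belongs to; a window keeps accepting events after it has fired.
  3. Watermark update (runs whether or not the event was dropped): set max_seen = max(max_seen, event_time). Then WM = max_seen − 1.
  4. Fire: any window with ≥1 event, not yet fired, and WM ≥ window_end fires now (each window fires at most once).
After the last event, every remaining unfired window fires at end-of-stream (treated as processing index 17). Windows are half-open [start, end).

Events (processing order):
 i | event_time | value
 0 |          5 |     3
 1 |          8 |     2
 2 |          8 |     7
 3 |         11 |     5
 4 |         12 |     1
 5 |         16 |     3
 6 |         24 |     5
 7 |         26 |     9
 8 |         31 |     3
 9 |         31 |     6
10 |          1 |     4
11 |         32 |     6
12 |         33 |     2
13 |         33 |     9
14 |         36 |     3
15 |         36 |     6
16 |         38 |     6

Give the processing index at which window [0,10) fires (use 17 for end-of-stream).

i=0 t=5 v=3: → [0,10); WM=4
i=1 t=8 v=2: → [0,10); WM=7
i=2 t=8 v=7: → [0,10); WM=7
i=3 t=11 v=5: → [10,20); WM=10; [0,10) fires=7
i=4 t=12 v=1: → [10,20); WM=11
i=5 t=16 v=3: → [10,20); WM=15
i=6 t=24 v=5: → [20,30); WM=23; [10,20) fires=5
i=7 t=26 v=9: → [20,30); WM=25
i=8 t=31 v=3: → [30,40); WM=30; [20,30) fires=9
i=9 t=31 v=6: → [30,40); WM=30
i=10 t=1 v=4: DROP (t<30-3); WM=30
i=11 t=32 v=6: → [30,40); WM=31
i=12 t=33 v=2: → [30,40); WM=32
i=13 t=33 v=9: → [30,40); WM=32
i=14 t=36 v=3: → [30,40); WM=35
i=15 t=36 v=6: → [30,40); WM=35
i=16 t=38 v=6: → [30,40); WM=37

3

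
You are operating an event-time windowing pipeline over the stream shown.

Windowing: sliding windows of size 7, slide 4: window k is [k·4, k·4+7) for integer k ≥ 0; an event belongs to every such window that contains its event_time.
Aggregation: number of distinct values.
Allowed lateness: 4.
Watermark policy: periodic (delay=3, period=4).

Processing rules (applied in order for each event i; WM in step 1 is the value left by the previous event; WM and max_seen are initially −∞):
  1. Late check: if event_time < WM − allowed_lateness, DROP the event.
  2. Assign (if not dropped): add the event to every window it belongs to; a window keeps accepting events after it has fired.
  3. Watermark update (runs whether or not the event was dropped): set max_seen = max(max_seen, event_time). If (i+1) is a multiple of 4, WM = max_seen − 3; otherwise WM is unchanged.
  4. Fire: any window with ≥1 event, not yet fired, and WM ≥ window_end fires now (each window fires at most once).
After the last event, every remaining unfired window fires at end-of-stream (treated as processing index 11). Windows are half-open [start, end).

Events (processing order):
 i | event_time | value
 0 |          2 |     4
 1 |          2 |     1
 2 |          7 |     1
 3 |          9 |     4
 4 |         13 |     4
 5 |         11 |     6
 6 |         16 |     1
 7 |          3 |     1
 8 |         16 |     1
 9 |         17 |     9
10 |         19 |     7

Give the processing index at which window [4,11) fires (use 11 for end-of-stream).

i=0 t=2 v=4: → [0,7); WM=−∞
i=1 t=2 v=1: → [0,7); WM=−∞
i=2 t=7 v=1: → [4,11); WM=−∞
i=3 t=9 v=4: → [8,15),[4,11); WM=6
i=4 t=13 v=4: → [12,19),[8,15); WM=6
i=5 t=11 v=6: → [8,15); WM=6
i=6 t=16 v=1: → [16,23),[12,19); WM=6
i=7 t=3 v=1: → [0,7); WM=13; [0,7) fires=2 [4,11) fires=2
i=8 t=16 v=1: → [16,23),[12,19); WM=13
i=9 t=17 v=9: → [16,23),[12,19); WM=13
i=10 t=19 v=7: → [16,23); WM=13

7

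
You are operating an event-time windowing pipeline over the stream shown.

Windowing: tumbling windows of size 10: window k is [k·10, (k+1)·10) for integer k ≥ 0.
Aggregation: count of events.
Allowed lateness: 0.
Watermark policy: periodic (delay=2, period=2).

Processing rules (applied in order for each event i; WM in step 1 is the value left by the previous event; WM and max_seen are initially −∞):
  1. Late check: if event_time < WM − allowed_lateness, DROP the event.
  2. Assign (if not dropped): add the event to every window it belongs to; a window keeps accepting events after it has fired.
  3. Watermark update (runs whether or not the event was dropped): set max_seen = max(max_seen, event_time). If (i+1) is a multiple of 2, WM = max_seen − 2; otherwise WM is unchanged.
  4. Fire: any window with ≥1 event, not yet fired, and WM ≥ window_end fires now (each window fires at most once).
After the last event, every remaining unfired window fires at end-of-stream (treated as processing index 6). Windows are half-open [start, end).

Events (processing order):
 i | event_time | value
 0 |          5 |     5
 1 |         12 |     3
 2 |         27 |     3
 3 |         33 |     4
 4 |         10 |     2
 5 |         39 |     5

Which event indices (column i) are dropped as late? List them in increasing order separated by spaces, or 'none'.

i=0 t=5 v=5: → [0,10); WM=−∞
i=1 t=12 v=3: → [10,20); WM=10; [0,10) fires=1
i=2 t=27 v=3: → [20,30); WM=10
i=3 t=33 v=4: → [30,40); WM=31; [10,20) fires=1 [20,30) fires=1
i=4 t=10 v=2: DROP (t<31-0); WM=31
i=5 t=39 v=5: → [30,40); WM=37

4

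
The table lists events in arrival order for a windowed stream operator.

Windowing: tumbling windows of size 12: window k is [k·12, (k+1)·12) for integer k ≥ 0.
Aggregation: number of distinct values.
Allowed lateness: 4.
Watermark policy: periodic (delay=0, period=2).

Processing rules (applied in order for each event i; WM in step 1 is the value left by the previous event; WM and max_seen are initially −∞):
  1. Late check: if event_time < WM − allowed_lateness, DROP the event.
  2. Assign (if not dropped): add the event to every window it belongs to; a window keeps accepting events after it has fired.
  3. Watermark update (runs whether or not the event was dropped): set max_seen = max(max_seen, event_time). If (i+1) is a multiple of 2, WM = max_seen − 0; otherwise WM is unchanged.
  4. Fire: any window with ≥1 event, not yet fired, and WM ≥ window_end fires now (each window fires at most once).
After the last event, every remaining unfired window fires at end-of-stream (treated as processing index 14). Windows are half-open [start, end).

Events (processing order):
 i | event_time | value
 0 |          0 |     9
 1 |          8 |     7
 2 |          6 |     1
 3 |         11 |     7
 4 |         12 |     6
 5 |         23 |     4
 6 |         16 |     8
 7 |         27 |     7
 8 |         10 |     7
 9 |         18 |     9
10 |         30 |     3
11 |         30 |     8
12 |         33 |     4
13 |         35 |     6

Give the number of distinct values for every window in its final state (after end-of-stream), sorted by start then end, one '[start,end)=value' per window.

i=0 t=0 v=9: → [0,12); WM=−∞
i=1 t=8 v=7: → [0,12); WM=8
i=2 t=6 v=1: → [0,12); WM=8
i=3 t=11 v=7: → [0,12); WM=11
i=4 t=12 v=6: → [12,24); WM=11
i=5 t=23 v=4: → [12,24); WM=23; [0,12) fires=3
i=6 t=16 v=8: DROP (t<23-4); WM=23
i=7 t=27 v=7: → [24,36); WM=27; [12,24) fires=2
i=8 t=10 v=7: DROP (t<27-4); WM=27
i=9 t=18 v=9: DROP (t<27-4); WM=27
i=10 t=30 v=3: → [24,36); WM=27
i=11 t=30 v=8: → [24,36); WM=30
i=12 t=33 v=4: → [24,36); WM=30
i=13 t=35 v=6: → [24,36); WM=35

[0,12)=3 [12,24)=2 [24,36)=5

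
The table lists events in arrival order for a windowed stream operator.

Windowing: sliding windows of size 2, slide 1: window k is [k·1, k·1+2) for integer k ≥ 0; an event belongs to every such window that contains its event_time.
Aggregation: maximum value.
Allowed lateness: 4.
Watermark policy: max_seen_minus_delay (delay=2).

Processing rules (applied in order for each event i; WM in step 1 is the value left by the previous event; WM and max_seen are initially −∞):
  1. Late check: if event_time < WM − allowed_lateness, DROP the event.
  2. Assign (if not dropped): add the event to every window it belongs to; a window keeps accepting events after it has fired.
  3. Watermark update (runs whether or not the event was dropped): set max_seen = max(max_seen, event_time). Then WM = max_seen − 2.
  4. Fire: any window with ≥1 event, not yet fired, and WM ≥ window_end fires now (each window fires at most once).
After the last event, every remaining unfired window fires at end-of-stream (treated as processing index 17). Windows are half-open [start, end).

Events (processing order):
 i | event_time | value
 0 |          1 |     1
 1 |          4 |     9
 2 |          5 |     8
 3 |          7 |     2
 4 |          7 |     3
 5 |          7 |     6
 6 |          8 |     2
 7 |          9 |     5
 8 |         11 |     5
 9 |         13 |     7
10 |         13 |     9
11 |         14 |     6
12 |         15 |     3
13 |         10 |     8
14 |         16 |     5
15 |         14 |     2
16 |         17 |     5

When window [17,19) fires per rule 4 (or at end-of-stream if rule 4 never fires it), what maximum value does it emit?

i=0 t=1 v=1: → [1,3),[0,2); WM=-1
i=1 t=4 v=9: → [4,6),[3,5); WM=2; [0,2) fires=1
i=2 t=5 v=8: → [5,7),[4,6); WM=3; [1,3) fires=1
i=3 t=7 v=2: → [7,9),[6,8); WM=5; [3,5) fires=9
i=4 t=7 v=3: → [7,9),[6,8); WM=5
i=5 t=7 v=6: → [7,9),[6,8); WM=5
i=6 t=8 v=2: → [8,10),[7,9); WM=6; [4,6) fires=9
i=7 t=9 v=5: → [9,11),[8,10); WM=7; [5,7) fires=8
i=8 t=11 v=5: → [11,13),[10,12); WM=9; [6,8) fires=6 [7,9) fires=6
i=9 t=13 v=7: → [13,15),[12,14); WM=11; [8,10) fires=5 [9,11) fires=5
i=10 t=13 v=9: → [13,15),[12,14); WM=11
i=11 t=14 v=6: → [14,16),[13,15); WM=12; [10,12) fires=5
i=12 t=15 v=3: → [15,17),[14,16); WM=13; [11,13) fires=5
i=13 t=10 v=8: → [10,12),[9,11); WM=13
i=14 t=16 v=5: → [16,18),[15,17); WM=14; [12,14) fires=9
i=15 t=14 v=2: → [14,16),[13,15); WM=14
i=16 t=17 v=5: → [17,19),[16,18); WM=15; [13,15) fires=9

5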